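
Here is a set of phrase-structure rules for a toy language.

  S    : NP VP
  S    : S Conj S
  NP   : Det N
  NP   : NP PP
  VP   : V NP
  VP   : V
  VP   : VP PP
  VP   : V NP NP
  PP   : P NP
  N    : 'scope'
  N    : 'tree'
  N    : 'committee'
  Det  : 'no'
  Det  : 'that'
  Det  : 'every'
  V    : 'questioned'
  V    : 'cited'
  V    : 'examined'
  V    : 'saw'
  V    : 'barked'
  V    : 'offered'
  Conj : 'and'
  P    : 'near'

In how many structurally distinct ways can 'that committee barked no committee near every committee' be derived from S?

The two bracketings:
[S [NP [Det that] [N committee]] [VP [V barked] [NP [NP [Det no] [N committee]] [PP [P near] [NP [Det every] [N committee]]]]]]
[S [NP [Det that] [N committee]] [VP [VP [V barked] [NP [Det no] [N committee]]] [PP [P near] [NP [Det every] [N committee]]]]]
The difference turns on whether NP → NP PP is used at the relevant span, versus an alternative expansion of NP.

2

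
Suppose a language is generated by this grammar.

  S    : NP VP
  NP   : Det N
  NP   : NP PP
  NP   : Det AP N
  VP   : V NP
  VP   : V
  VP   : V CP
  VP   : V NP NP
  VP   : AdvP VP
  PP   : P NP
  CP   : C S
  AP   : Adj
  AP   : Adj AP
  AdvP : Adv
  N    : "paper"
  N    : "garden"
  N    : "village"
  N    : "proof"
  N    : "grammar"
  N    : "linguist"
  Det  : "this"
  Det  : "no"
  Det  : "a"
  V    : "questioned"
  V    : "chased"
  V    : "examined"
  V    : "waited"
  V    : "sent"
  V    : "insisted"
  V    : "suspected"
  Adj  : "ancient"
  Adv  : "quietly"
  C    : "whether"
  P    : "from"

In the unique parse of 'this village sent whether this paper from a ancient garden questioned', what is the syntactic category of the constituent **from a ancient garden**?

PP

[S [NP [Det this] [N village]] [VP [V sent] [CP [C whether] [S [NP [NP [Det this] [N paper]] [PP [P from] [NP [Det a] [AP [Adj ancient]] [N garden]]]] [VP [V questioned]]]]]]
The span 'from a ancient garden' is the PP node built by PP → P NP.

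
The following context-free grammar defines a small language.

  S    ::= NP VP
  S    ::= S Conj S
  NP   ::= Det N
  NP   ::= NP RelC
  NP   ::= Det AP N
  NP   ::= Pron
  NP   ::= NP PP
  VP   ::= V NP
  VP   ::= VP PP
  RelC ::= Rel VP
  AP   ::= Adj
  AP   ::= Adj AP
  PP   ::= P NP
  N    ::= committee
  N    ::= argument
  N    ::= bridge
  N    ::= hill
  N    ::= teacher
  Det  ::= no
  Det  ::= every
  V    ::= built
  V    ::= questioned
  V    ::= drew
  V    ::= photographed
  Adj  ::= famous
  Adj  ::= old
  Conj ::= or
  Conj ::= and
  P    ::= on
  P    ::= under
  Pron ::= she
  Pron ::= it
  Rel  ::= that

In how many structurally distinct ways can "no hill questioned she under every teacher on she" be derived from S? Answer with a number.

Two of the 5 distinct bracketings:
[S [NP [Det no] [N hill]] [VP [V questioned] [NP [NP [Pron she]] [PP [P under] [NP [NP [Det every] [N teacher]] [PP [P on] [NP [Pron she]]]]]]]]
[S [NP [Det no] [N hill]] [VP [V questioned] [NP [NP [NP [Pron she]] [PP [P under] [NP [Det every] [N teacher]]]] [PP [P on] [NP [Pron she]]]]]]
The trees differ in how a recursive rule is bracketed over the same span.

5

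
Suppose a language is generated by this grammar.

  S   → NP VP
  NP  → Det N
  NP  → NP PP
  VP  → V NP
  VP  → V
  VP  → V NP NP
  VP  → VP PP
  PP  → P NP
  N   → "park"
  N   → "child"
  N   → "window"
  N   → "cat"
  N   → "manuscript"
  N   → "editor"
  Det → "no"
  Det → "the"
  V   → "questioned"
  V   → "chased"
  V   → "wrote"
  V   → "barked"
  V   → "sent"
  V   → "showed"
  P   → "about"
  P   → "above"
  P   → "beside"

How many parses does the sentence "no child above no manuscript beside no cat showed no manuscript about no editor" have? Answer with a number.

4

Two of the 4 distinct bracketings:
[S [NP [NP [Det no] [N child]] [PP [P above] [NP [NP [Det no] [N manuscript]] [PP [P beside] [NP [Det no] [N cat]]]]]] [VP [V showed] [NP [NP [Det no] [N manuscript]] [PP [P about] [NP [Det no] [N editor]]]]]]
[S [NP [NP [Det no] [N child]] [PP [P above] [NP [NP [Det no] [N manuscript]] [PP [P beside] [NP [Det no] [N cat]]]]]] [VP [VP [V showed] [NP [Det no] [N manuscript]]] [PP [P about] [NP [Det no] [N editor]]]]]
The difference turns on whether VP → VP PP is used at the relevant span, versus an alternative expansion of VP.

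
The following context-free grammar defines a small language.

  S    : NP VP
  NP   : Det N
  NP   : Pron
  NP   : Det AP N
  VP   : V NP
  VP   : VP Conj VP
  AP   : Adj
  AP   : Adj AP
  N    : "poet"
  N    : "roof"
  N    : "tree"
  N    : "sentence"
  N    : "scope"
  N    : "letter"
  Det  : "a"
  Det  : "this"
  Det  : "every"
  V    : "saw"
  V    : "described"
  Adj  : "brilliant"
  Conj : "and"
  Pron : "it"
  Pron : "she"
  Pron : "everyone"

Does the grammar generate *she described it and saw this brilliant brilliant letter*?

Grammatical

[S [NP [Pron she]] [VP [VP [V described] [NP [Pron it]]] [Conj and] [VP [V saw] [NP [Det this] [AP [Adj brilliant] [AP [Adj brilliant]]] [N letter]]]]]
Every word is introduced by a lexical rule and the phrasal rules combine the resulting categories into a single S.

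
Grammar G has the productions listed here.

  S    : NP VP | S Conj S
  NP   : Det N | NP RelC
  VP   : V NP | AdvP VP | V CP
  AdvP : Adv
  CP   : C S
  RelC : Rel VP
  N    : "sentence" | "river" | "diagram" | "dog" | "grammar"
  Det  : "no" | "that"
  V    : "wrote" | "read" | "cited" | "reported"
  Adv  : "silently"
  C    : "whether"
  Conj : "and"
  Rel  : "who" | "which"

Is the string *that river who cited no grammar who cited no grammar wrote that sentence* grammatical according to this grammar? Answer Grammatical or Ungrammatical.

[S [NP [NP [Det that] [N river]] [RelC [Rel who] [VP [V cited] [NP [NP [Det no] [N grammar]] [RelC [Rel who] [VP [V cited] [NP [Det no] [N grammar]]]]]]]] [VP [V wrote] [NP [Det that] [N sentence]]]]
Every word is introduced by a lexical rule and the phrasal rules combine the resulting categories into a single S.

Grammatical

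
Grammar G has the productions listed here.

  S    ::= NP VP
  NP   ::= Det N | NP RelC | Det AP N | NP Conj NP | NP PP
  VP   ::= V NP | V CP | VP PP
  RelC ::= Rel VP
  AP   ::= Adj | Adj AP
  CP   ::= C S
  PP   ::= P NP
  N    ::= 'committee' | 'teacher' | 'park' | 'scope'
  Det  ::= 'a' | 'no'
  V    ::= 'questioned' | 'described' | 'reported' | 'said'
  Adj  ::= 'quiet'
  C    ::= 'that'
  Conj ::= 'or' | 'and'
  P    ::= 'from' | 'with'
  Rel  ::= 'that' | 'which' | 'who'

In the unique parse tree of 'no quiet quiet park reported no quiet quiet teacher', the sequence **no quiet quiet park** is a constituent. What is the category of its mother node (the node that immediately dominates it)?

[S [NP [Det no] [AP [Adj quiet] [AP [Adj quiet]]] [N park]] [VP [V reported] [NP [Det no] [AP [Adj quiet] [AP [Adj quiet]]] [N teacher]]]]
The span 'no quiet quiet park' is the NP node built by NP → Det AP N.
Its mother is the S built by S → NP VP.

S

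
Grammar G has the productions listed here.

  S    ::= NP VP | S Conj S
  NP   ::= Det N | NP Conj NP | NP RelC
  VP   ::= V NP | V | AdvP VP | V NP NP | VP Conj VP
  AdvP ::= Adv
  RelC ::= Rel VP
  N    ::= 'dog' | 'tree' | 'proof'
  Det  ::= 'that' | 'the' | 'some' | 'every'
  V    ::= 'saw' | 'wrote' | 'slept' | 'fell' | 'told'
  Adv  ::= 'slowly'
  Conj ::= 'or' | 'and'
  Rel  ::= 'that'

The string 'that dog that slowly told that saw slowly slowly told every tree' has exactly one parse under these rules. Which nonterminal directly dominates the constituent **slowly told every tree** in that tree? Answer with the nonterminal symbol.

VP

S
  NP
    NP
      NP
        Det: that
        N: dog
      RelC
        Rel: that
        VP
          AdvP
            Adv: slowly
          VP
            V: told
    RelC
      Rel: that
      VP
        V: saw
  VP
    AdvP
      Adv: slowly
    VP
      AdvP
        Adv: slowly
      VP
        V: told
        NP
          Det: every
          N: tree
The span 'slowly told every tree' is the VP node built by VP → AdvP VP.
Its mother is the VP built by VP → AdvP VP.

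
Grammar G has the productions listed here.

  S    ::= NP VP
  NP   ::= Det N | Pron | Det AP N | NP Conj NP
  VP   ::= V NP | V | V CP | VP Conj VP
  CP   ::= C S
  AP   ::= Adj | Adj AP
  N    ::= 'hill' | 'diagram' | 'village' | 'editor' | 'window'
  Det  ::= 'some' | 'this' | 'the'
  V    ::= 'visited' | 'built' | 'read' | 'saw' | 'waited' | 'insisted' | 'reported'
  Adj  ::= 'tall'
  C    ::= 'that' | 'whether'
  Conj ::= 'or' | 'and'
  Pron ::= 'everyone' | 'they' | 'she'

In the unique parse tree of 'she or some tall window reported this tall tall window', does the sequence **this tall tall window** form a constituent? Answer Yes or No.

[S [NP [NP [Pron she]] [Conj or] [NP [Det some] [AP [Adj tall]] [N window]]] [VP [V reported] [NP [Det this] [AP [Adj tall] [AP [Adj tall]]] [N window]]]]
The words 'this tall tall window' are exhaustively dominated by a single NP node (built by NP → Det AP N), so they form a constituent.

Yes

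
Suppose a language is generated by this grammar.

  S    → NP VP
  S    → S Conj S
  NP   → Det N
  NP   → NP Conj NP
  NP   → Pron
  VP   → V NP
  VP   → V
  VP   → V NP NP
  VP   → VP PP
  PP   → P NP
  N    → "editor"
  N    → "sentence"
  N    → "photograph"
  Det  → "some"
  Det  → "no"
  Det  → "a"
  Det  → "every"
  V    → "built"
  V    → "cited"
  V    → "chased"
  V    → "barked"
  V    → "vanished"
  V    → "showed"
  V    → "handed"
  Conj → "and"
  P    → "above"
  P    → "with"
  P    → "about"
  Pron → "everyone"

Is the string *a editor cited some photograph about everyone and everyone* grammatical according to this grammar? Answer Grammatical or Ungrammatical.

[S [NP [Det a] [N editor]] [VP [VP [V cited] [NP [Det some] [N photograph]]] [PP [P about] [NP [NP [Pron everyone]] [Conj and] [NP [Pron everyone]]]]]]
Every word is introduced by a lexical rule and the phrasal rules combine the resulting categories into a single S.

Grammatical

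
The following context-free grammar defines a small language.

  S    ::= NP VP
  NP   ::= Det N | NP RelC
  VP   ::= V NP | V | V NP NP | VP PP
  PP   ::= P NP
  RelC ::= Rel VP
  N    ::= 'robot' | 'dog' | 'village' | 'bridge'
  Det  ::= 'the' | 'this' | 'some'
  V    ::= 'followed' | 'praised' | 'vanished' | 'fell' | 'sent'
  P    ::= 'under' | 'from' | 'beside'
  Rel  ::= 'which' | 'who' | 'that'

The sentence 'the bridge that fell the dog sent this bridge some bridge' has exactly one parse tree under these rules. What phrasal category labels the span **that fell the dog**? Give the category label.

S
  NP
    NP
      Det: the
      N: bridge
    RelC
      Rel: that
      VP
        V: fell
        NP
          Det: the
          N: dog
  VP
    V: sent
    NP
      Det: this
      N: bridge
    NP
      Det: some
      N: bridge
The span 'that fell the dog' is the RelC node built by RelC → Rel VP.

RelC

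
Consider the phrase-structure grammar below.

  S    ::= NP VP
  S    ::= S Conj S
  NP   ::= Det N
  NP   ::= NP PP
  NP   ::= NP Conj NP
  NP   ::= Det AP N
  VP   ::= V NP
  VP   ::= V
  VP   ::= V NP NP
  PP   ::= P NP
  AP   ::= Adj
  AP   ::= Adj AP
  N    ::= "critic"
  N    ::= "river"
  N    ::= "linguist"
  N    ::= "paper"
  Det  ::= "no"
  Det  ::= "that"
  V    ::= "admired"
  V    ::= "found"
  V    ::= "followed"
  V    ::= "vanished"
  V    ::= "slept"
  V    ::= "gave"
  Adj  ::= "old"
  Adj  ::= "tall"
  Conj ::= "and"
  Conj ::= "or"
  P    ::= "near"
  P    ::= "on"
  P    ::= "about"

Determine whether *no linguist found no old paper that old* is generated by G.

Ungrammatical

For S → NP VP, the only prefix that parses as NP is 'no linguist', but the remainder 'found no old paper that old' is not a VP under these rules. The alternative S rule S → S Conj S likewise has no satisfying split.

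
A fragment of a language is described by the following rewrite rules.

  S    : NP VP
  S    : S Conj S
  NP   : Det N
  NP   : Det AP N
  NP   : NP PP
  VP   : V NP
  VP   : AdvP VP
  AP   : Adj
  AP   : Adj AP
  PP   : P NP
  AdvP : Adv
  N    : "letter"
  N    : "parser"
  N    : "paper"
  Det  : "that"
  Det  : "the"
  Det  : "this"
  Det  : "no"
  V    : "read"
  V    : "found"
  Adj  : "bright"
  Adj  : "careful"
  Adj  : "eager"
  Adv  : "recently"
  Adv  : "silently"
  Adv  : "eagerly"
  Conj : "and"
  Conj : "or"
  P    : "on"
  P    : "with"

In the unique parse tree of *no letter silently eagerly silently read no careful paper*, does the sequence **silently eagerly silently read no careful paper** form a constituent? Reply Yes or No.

Yes

[S [NP [Det no] [N letter]] [VP [AdvP [Adv silently]] [VP [AdvP [Adv eagerly]] [VP [AdvP [Adv silently]] [VP [V read] [NP [Det no] [AP [Adj careful]] [N paper]]]]]]]
The words 'silently eagerly silently read no careful paper' are exhaustively dominated by a single VP node (built by VP → AdvP VP), so they form a constituent.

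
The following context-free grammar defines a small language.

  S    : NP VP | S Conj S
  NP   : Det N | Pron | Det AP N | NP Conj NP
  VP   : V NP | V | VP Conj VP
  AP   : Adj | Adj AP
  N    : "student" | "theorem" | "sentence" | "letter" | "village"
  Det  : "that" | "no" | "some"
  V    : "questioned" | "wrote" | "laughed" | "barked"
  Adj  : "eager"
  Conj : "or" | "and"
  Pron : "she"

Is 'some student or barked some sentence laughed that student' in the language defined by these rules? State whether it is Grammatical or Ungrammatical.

For S → NP VP, the only prefix that parses as NP is 'some student', but the remainder 'or barked some sentence laughed that student' is not a VP under these rules. The alternative S rule S → S Conj S likewise has no satisfying split.

Ungrammatical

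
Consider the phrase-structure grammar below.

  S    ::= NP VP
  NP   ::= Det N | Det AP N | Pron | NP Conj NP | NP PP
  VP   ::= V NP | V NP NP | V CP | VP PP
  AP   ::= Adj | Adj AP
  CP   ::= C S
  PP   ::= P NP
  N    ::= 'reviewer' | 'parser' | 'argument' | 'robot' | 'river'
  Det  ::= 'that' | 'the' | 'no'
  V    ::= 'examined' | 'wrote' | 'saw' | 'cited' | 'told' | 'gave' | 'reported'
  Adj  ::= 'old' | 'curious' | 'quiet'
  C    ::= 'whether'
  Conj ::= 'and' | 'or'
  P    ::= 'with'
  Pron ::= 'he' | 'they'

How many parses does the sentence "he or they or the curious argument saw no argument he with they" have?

Two of the 4 distinct bracketings:
[S [NP [NP [Pron he]] [Conj or] [NP [NP [Pron they]] [Conj or] [NP [Det the] [AP [Adj curious]] [N argument]]]] [VP [V saw] [NP [Det no] [N argument]] [NP [NP [Pron he]] [PP [P with] [NP [Pron they]]]]]]
[S [NP [NP [Pron he]] [Conj or] [NP [NP [Pron they]] [Conj or] [NP [Det the] [AP [Adj curious]] [N argument]]]] [VP [VP [V saw] [NP [Det no] [N argument]] [NP [Pron he]]] [PP [P with] [NP [Pron they]]]]]
The difference turns on whether NP → NP PP is used at the relevant span, versus an alternative expansion of NP.

4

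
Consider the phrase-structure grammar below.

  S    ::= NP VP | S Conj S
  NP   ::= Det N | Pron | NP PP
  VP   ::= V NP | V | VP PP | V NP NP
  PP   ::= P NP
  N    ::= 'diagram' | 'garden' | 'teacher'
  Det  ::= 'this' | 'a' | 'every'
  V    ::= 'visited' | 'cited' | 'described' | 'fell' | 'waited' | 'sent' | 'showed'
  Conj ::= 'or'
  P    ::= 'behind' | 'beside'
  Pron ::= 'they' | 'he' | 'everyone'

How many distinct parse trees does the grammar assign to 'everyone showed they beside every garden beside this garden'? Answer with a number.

Two of the 5 distinct bracketings:
[S [NP [Pron everyone]] [VP [V showed] [NP [NP [Pron they]] [PP [P beside] [NP [NP [Det every] [N garden]] [PP [P beside] [NP [Det this] [N garden]]]]]]]]
[S [NP [Pron everyone]] [VP [V showed] [NP [NP [NP [Pron they]] [PP [P beside] [NP [Det every] [N garden]]]] [PP [P beside] [NP [Det this] [N garden]]]]]]
The trees differ in how a recursive rule is bracketed over the same span.

5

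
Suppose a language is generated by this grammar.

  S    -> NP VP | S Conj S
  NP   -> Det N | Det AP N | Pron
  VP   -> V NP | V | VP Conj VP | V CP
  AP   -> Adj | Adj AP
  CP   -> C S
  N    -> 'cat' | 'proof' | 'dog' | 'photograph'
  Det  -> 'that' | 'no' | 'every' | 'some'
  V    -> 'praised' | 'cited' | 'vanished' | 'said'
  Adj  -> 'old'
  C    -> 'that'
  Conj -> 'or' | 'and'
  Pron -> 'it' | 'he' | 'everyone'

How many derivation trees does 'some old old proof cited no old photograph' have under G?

[S [NP [Det some] [AP [Adj old] [AP [Adj old]]] [N proof]] [VP [V cited] [NP [Det no] [AP [Adj old]] [N photograph]]]]
No rule offers an alternative attachment or grouping for any span, so this is the only derivation.

1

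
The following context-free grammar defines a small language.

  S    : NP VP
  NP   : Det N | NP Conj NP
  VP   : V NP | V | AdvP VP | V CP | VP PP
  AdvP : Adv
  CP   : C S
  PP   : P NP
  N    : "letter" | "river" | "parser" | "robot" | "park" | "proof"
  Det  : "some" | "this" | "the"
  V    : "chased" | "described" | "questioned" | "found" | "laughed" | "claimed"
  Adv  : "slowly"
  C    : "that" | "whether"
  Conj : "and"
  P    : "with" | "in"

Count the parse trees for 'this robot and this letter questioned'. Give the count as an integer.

[S [NP [NP [Det this] [N robot]] [Conj and] [NP [Det this] [N letter]]] [VP [V questioned]]]
No rule offers an alternative attachment or grouping for any span, so this is the only derivation.

1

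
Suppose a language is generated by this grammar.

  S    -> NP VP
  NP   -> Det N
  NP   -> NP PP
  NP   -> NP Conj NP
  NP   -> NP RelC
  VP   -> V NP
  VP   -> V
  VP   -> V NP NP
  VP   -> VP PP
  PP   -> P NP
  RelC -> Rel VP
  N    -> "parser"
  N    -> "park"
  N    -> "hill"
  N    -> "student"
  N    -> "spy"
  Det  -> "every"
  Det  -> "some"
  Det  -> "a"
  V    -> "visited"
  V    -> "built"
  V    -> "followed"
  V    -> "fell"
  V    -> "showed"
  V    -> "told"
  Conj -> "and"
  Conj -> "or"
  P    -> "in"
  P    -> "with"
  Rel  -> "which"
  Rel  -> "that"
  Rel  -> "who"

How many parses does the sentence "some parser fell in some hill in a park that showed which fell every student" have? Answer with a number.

Two of the 4 distinct bracketings:
[S [NP [Det some] [N parser]] [VP [VP [V fell]] [PP [P in] [NP [NP [Det some] [N hill]] [PP [P in] [NP [NP [NP [Det a] [N park]] [RelC [Rel that] [VP [V showed]]]] [RelC [Rel which] [VP [V fell] [NP [Det every] [N student]]]]]]]]]]
[S [NP [Det some] [N parser]] [VP [VP [V fell]] [PP [P in] [NP [NP [NP [Det some] [N hill]] [PP [P in] [NP [NP [Det a] [N park]] [RelC [Rel that] [VP [V showed]]]]]] [RelC [Rel which] [VP [V fell] [NP [Det every] [N student]]]]]]]]
The trees differ in how a recursive rule is bracketed over the same span.

4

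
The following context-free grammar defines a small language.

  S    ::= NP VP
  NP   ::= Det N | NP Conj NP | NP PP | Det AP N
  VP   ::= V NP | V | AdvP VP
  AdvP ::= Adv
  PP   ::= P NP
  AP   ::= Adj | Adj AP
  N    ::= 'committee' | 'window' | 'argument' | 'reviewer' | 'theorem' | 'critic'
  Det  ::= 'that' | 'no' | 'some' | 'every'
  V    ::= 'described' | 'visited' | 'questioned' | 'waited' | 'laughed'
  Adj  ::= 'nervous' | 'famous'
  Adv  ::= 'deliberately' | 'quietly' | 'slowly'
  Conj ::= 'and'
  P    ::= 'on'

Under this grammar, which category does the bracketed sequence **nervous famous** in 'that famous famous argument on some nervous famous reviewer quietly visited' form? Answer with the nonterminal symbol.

AP

[S [NP [NP [Det that] [AP [Adj famous] [AP [Adj famous]]] [N argument]] [PP [P on] [NP [Det some] [AP [Adj nervous] [AP [Adj famous]]] [N reviewer]]]] [VP [AdvP [Adv quietly]] [VP [V visited]]]]
The span 'nervous famous' is the AP node built by AP → Adj AP.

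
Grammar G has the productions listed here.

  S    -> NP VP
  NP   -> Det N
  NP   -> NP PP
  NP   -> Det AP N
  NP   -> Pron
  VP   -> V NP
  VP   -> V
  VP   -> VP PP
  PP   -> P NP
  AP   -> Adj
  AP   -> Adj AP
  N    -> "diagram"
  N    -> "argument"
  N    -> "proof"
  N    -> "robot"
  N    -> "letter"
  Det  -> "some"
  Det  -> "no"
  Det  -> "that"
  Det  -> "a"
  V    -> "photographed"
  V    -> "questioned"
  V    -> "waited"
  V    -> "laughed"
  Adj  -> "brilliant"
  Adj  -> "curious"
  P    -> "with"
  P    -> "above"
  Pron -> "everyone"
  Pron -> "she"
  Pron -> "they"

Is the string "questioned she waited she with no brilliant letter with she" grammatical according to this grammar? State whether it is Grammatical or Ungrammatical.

Ungrammatical

For S → NP VP, no prefix of the string parses as an NP.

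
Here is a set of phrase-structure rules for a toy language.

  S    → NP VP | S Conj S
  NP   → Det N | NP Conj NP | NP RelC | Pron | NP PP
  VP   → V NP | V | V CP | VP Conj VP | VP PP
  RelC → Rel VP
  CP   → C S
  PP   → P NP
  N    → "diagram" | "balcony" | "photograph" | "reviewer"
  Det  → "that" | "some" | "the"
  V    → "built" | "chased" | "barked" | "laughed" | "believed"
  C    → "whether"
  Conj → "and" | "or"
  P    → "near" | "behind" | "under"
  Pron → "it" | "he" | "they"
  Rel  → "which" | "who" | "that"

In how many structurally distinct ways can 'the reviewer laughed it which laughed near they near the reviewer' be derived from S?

9

Two of the 9 distinct bracketings:
[S [NP [Det the] [N reviewer]] [VP [V laughed] [NP [NP [Pron it]] [RelC [Rel which] [VP [VP [V laughed]] [PP [P near] [NP [NP [Pron they]] [PP [P near] [NP [Det the] [N reviewer]]]]]]]]]]
[S [NP [Det the] [N reviewer]] [VP [V laughed] [NP [NP [Pron it]] [RelC [Rel which] [VP [VP [VP [V laughed]] [PP [P near] [NP [Pron they]]]] [PP [P near] [NP [Det the] [N reviewer]]]]]]]]
The difference turns on whether NP → NP PP is used at the relevant span, versus an alternative expansion of NP.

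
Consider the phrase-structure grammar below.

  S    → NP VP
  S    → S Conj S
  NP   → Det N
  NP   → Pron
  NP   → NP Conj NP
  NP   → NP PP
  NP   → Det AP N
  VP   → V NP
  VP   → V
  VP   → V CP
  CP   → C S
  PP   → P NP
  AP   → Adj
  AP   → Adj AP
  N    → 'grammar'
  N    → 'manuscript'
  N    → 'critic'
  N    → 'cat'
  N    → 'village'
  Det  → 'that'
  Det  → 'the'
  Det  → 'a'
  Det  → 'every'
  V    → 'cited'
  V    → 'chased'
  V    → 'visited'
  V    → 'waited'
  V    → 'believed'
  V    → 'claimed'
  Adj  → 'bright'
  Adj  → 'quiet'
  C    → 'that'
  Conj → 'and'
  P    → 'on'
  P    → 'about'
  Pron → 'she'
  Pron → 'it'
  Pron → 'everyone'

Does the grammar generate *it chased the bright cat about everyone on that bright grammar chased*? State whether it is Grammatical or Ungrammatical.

For S → NP VP, the only prefix that parses as NP is 'it', but the remainder 'chased the bright cat about everyone on that bright grammar chased' is not a VP under these rules. The alternative S rule S → S Conj S likewise has no satisfying split.

Ungrammatical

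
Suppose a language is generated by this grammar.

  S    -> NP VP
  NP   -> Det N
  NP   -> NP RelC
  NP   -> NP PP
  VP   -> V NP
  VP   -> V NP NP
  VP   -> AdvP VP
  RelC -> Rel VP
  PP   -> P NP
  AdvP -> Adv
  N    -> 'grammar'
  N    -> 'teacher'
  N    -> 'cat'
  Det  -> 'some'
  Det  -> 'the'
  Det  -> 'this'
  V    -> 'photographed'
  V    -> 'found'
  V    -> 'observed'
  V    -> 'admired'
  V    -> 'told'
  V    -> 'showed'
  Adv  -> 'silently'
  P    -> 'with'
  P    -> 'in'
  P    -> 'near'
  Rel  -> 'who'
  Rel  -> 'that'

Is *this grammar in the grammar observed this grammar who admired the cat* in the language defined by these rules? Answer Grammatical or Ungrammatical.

Grammatical

[S [NP [NP [Det this] [N grammar]] [PP [P in] [NP [Det the] [N grammar]]]] [VP [V observed] [NP [NP [Det this] [N grammar]] [RelC [Rel who] [VP [V admired] [NP [Det the] [N cat]]]]]]]
Each bracket corresponds to one application of a listed rule, so the string is derivable from S.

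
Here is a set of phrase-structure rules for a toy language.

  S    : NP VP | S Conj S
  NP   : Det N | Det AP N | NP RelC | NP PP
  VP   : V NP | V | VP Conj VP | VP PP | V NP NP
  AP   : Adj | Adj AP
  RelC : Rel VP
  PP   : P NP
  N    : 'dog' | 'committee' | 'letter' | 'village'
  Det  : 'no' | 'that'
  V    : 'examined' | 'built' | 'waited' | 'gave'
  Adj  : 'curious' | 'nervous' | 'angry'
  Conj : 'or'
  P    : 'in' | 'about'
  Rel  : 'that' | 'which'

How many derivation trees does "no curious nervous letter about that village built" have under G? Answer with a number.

1

[S [NP [NP [Det no] [AP [Adj curious] [AP [Adj nervous]]] [N letter]] [PP [P about] [NP [Det that] [N village]]]] [VP [V built]]]
No rule offers an alternative attachment or grouping for any span, so this is the only derivation.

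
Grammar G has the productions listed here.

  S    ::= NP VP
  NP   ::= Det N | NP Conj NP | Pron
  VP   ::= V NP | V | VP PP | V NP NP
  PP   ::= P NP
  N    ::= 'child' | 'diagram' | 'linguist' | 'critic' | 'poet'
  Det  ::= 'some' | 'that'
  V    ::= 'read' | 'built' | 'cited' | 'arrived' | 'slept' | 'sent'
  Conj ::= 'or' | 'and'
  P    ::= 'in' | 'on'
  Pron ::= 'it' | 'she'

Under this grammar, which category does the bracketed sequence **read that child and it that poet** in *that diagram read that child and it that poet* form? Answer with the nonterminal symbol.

[S [NP [Det that] [N diagram]] [VP [V read] [NP [NP [Det that] [N child]] [Conj and] [NP [Pron it]]] [NP [Det that] [N poet]]]]
The span 'read that child and it that poet' is the VP node built by VP → V NP NP.

VP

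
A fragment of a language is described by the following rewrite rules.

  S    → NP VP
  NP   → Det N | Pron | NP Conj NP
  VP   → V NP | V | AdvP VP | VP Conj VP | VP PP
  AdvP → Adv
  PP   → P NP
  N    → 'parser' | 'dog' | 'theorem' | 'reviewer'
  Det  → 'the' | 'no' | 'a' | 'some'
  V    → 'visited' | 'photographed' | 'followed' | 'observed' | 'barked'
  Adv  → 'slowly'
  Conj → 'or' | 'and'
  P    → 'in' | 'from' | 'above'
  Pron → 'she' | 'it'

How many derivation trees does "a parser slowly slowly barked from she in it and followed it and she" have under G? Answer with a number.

Two of the 10 distinct bracketings:
[S [NP [Det a] [N parser]] [VP [AdvP [Adv slowly]] [VP [AdvP [Adv slowly]] [VP [VP [VP [VP [V barked]] [PP [P from] [NP [Pron she]]]] [PP [P in] [NP [Pron it]]]] [Conj and] [VP [V followed] [NP [NP [Pron it]] [Conj and] [NP [Pron she]]]]]]]]
[S [NP [Det a] [N parser]] [VP [AdvP [Adv slowly]] [VP [VP [AdvP [Adv slowly]] [VP [VP [VP [V barked]] [PP [P from] [NP [Pron she]]]] [PP [P in] [NP [Pron it]]]]] [Conj and] [VP [V followed] [NP [NP [Pron it]] [Conj and] [NP [Pron she]]]]]]]
The trees differ in how a recursive rule is bracketed over the same span.

10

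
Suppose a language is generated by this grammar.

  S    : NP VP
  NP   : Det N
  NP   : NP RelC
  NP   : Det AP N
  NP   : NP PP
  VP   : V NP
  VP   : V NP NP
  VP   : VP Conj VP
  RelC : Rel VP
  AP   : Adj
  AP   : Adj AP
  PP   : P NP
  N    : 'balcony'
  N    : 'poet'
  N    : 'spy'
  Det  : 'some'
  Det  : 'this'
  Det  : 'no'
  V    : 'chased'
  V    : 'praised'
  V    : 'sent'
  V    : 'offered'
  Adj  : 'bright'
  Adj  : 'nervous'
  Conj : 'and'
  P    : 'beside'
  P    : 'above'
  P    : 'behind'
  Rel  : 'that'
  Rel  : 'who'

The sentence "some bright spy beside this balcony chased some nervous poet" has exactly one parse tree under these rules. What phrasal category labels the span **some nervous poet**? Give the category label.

[S [NP [NP [Det some] [AP [Adj bright]] [N spy]] [PP [P beside] [NP [Det this] [N balcony]]]] [VP [V chased] [NP [Det some] [AP [Adj nervous]] [N poet]]]]
The span 'some nervous poet' is the NP node built by NP → Det AP N.

NP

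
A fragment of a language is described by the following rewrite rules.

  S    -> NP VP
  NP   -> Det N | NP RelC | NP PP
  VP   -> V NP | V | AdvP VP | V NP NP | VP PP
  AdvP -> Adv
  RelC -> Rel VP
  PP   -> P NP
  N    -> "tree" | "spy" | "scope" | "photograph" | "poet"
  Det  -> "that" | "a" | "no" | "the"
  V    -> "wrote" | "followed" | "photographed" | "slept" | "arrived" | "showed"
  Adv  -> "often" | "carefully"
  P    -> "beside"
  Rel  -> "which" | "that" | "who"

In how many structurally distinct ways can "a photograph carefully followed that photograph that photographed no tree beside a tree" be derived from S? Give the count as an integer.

8

Two of the 8 distinct bracketings:
[S [NP [Det a] [N photograph]] [VP [AdvP [Adv carefully]] [VP [V followed] [NP [NP [Det that] [N photograph]] [RelC [Rel that] [VP [V photographed] [NP [NP [Det no] [N tree]] [PP [P beside] [NP [Det a] [N tree]]]]]]]]]]
[S [NP [Det a] [N photograph]] [VP [AdvP [Adv carefully]] [VP [V followed] [NP [NP [Det that] [N photograph]] [RelC [Rel that] [VP [VP [V photographed] [NP [Det no] [N tree]]] [PP [P beside] [NP [Det a] [N tree]]]]]]]]]
The difference turns on whether NP → NP PP is used at the relevant span, versus an alternative expansion of NP.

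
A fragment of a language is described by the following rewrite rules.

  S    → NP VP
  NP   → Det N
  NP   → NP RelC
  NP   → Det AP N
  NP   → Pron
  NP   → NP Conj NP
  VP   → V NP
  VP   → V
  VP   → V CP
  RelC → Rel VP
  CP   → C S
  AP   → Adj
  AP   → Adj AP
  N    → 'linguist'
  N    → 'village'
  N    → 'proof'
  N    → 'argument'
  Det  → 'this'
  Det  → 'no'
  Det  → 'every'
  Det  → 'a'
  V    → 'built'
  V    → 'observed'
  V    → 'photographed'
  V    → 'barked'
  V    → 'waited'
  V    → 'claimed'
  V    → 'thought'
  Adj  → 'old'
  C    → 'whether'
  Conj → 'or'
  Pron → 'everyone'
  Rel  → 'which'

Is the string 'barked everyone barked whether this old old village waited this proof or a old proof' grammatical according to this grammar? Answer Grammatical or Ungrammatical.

For S → NP VP, no prefix of the string parses as an NP.

Ungrammatical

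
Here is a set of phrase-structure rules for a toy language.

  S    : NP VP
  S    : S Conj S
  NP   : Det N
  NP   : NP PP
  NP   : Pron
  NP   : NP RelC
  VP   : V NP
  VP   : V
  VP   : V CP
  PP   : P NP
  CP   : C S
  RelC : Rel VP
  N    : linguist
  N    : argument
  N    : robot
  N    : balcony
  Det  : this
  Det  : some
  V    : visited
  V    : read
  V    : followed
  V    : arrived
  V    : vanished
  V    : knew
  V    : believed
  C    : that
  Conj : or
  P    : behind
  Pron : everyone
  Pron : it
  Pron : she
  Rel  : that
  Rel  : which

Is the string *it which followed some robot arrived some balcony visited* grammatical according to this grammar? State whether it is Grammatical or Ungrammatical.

Ungrammatical

For S → NP VP, every NP-prefix leaves a non-VP remainder: after 'it' the remainder is not a VP; after 'it which followed' the remainder is not a VP; after 'it which followed some robot' the remainder is not a VP. The alternative S rule S → S Conj S likewise has no satisfying split.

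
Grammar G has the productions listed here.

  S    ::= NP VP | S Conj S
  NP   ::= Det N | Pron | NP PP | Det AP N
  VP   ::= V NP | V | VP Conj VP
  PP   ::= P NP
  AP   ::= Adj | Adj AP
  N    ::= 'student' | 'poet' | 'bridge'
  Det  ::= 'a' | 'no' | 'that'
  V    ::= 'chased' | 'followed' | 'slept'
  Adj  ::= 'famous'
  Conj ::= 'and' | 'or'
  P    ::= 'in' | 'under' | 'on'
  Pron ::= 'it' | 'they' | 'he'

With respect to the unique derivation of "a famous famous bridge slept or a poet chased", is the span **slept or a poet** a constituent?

[S [S [NP [Det a] [AP [Adj famous] [AP [Adj famous]]] [N bridge]] [VP [V slept]]] [Conj or] [S [NP [Det a] [N poet]] [VP [V chased]]]]
The smallest constituent containing 'slept or a poet' is the S spanning 'a famous famous bridge slept or a poet chased'; no single node in the tree dominates exactly the given words.

No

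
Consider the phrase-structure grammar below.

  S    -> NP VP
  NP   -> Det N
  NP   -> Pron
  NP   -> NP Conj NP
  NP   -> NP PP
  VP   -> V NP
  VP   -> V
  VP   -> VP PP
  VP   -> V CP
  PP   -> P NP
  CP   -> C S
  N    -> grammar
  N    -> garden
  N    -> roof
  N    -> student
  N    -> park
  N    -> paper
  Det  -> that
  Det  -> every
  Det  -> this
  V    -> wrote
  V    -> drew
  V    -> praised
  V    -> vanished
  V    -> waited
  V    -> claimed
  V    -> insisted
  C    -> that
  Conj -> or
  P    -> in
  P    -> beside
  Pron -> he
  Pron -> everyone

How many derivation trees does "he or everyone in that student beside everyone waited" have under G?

Two of the 5 distinct bracketings:
[S [NP [NP [Pron he]] [Conj or] [NP [NP [Pron everyone]] [PP [P in] [NP [NP [Det that] [N student]] [PP [P beside] [NP [Pron everyone]]]]]]] [VP [V waited]]]
[S [NP [NP [Pron he]] [Conj or] [NP [NP [NP [Pron everyone]] [PP [P in] [NP [Det that] [N student]]]] [PP [P beside] [NP [Pron everyone]]]]] [VP [V waited]]]
The trees differ in how a recursive rule is bracketed over the same span.

5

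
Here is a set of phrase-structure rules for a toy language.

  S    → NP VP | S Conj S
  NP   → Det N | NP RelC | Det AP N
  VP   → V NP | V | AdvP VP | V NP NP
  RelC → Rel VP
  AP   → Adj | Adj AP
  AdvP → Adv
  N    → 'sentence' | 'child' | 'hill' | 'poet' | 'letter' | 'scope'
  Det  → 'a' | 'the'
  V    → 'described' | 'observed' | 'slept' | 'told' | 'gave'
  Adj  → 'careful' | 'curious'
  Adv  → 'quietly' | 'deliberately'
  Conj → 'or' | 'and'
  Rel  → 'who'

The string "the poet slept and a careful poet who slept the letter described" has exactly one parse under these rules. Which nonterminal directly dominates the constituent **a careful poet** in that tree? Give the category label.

[S [S [NP [Det the] [N poet]] [VP [V slept]]] [Conj and] [S [NP [NP [Det a] [AP [Adj careful]] [N poet]] [RelC [Rel who] [VP [V slept] [NP [Det the] [N letter]]]]] [VP [V described]]]]
The span 'a careful poet' is the NP node built by NP → Det AP N.
Its mother is the NP built by NP → NP RelC.

NP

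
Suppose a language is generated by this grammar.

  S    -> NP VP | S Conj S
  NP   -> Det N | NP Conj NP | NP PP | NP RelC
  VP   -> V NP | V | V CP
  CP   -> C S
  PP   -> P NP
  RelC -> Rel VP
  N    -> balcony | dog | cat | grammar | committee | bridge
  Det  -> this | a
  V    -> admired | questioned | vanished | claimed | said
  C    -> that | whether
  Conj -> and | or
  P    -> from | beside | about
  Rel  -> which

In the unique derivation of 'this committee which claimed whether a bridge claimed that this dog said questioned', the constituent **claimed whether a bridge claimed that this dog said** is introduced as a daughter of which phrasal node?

S
  NP
    NP
      Det: this
      N: committee
    RelC
      Rel: which
      VP
        V: claimed
        CP
          C: whether
          S
            NP
              Det: a
              N: bridge
            VP
              V: claimed
              CP
                C: that
                S
                  NP
                    Det: this
                    N: dog
                  VP
                    V: said
  VP
    V: questioned
The span 'claimed whether a bridge claimed that this dog said' is the VP node built by VP → V CP.
Its mother is the RelC built by RelC → Rel VP.

RelC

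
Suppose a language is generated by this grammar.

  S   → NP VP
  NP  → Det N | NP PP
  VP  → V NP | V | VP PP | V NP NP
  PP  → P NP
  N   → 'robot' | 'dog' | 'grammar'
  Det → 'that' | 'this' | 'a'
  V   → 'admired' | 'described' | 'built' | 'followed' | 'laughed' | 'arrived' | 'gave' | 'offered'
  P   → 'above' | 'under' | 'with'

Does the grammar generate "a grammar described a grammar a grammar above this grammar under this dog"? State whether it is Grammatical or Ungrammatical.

Grammatical

[S [NP [Det a] [N grammar]] [VP [VP [V described] [NP [Det a] [N grammar]] [NP [Det a] [N grammar]]] [PP [P above] [NP [NP [Det this] [N grammar]] [PP [P under] [NP [Det this] [N dog]]]]]]]
Each bracket corresponds to one application of a listed rule, so the string is derivable from S.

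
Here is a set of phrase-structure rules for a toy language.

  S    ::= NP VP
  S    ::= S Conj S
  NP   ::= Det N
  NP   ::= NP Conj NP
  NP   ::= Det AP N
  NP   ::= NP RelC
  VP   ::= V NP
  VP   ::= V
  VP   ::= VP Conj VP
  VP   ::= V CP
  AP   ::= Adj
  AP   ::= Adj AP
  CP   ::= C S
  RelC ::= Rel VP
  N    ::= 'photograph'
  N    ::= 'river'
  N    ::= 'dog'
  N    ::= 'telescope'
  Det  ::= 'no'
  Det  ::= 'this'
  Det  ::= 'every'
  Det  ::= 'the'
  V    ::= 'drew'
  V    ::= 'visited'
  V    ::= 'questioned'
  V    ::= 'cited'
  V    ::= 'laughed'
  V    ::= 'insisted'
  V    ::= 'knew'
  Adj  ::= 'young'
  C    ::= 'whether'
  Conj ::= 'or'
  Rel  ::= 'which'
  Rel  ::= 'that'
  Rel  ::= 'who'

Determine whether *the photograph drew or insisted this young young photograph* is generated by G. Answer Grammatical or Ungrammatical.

S
  NP
    Det: the
    N: photograph
  VP
    VP
      V: drew
    Conj: or
    VP
      V: insisted
      NP
        Det: this
        AP
          Adj: young
          AP
            Adj: young
        N: photograph
The bracketing above is licensed at every node by one of the given productions, with S at the root.

Grammatical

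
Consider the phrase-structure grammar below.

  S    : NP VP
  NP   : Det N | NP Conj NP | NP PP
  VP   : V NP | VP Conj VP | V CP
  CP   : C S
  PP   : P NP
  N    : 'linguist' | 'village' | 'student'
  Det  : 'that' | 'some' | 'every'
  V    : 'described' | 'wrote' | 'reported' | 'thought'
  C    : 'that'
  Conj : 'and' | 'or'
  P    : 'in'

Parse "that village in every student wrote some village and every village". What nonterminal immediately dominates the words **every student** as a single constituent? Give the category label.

NP

[S [NP [NP [Det that] [N village]] [PP [P in] [NP [Det every] [N student]]]] [VP [V wrote] [NP [NP [Det some] [N village]] [Conj and] [NP [Det every] [N village]]]]]
The span 'every student' is the NP node built by NP → Det N.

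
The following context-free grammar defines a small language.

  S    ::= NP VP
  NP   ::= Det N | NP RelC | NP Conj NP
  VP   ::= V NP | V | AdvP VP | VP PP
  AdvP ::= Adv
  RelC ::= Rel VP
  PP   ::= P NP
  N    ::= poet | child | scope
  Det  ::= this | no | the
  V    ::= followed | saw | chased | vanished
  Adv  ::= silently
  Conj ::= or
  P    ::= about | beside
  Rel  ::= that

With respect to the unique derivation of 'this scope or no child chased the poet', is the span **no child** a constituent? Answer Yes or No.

Yes

[S [NP [NP [Det this] [N scope]] [Conj or] [NP [Det no] [N child]]] [VP [V chased] [NP [Det the] [N poet]]]]
The words 'no child' are exhaustively dominated by a single NP node (built by NP → Det N), so they form a constituent.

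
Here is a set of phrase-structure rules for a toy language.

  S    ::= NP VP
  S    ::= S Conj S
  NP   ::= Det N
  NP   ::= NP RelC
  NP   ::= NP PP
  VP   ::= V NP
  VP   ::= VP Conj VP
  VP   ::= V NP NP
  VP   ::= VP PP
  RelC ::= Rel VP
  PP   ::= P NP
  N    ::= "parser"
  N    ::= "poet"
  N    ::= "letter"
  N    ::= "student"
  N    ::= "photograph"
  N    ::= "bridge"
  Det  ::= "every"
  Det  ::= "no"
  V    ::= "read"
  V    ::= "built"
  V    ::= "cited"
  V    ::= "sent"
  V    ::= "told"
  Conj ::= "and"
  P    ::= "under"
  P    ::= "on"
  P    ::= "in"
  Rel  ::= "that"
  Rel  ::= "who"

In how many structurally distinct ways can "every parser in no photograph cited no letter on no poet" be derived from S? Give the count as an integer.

The two bracketings:
[S [NP [NP [Det every] [N parser]] [PP [P in] [NP [Det no] [N photograph]]]] [VP [V cited] [NP [NP [Det no] [N letter]] [PP [P on] [NP [Det no] [N poet]]]]]]
[S [NP [NP [Det every] [N parser]] [PP [P in] [NP [Det no] [N photograph]]]] [VP [VP [V cited] [NP [Det no] [N letter]]] [PP [P on] [NP [Det no] [N poet]]]]]
The difference turns on whether VP → VP PP is used at the relevant span, versus an alternative expansion of VP.

2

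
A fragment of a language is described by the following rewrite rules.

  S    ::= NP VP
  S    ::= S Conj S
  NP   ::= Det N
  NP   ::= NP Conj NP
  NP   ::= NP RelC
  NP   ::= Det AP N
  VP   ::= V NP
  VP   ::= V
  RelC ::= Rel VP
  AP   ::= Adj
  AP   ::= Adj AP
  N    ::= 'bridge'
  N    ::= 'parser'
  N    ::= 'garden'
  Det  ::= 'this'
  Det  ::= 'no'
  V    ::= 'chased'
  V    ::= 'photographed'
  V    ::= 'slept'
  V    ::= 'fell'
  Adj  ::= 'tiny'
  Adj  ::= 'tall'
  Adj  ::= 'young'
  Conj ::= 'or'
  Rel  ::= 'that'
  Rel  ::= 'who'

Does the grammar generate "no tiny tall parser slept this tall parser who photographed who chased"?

Grammatical

[S [NP [Det no] [AP [Adj tiny] [AP [Adj tall]]] [N parser]] [VP [V slept] [NP [NP [NP [Det this] [AP [Adj tall]] [N parser]] [RelC [Rel who] [VP [V photographed]]]] [RelC [Rel who] [VP [V chased]]]]]]
The bracketing above is licensed at every node by one of the given productions, with S at the root.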